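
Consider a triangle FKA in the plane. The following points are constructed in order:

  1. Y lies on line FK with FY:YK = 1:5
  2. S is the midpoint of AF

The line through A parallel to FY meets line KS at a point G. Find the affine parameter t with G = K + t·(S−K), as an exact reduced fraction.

Set F = (0, 0), K = (1, 0), A = (0, 1); any affine frame gives the same invariant.
1. Y lies on line FK with FY:YK = 1:5 ⇒ Y = (1/6, 0)
2. S is the midpoint of AF ⇒ S = (0, 1/2)
through A parallel to FY: direction (1/6, 0); meets KS at G = (-1, 1)
G = K + t·(S−K) with t = 2

t = 2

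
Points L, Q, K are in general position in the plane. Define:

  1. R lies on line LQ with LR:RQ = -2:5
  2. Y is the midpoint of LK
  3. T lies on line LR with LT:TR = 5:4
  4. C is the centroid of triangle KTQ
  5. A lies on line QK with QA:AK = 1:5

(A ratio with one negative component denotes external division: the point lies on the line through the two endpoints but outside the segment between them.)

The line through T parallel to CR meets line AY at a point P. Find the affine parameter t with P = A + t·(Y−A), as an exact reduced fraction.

Assign L = (0, 0), Q = (1, 0), K = (0, 1) — the answer is frame-independent, so this choice is without loss of generality.
1. R lies on line LQ with LR:RQ = -2:5 ⇒ R = (-2/3, 0)
2. Y is the midpoint of LK ⇒ Y = (0, 1/2)
3. T lies on line LR with LT:TR = 5:4 ⇒ T = (-10/27, 0)
4. C is the centroid of triangle KTQ ⇒ C = (17/81, 1/3)
5. A lies on line QK with QA:AK = 1:5 ⇒ A = (5/6, 1/6)
through T parallel to CR: direction (-71/81, -1/3); meets AY at P = (255/554, 175/554)
P = A + t·(Y−A) with t = 124/277

t = 124/277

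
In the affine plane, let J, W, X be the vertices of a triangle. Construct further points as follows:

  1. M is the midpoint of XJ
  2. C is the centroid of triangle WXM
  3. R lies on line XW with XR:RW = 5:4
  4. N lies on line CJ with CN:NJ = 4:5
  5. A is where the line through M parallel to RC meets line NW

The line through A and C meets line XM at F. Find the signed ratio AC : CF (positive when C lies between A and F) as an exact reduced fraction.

Choose coordinates J = (0, 0), W = (1, 0), X = (0, 1).
1. M is the midpoint of XJ ⇒ M = (0, 1/2)
2. C is the centroid of triangle WXM ⇒ C = (1/3, 1/2)
3. R lies on line XW with XR:RW = 5:4 ⇒ R = (5/9, 4/9)
4. N lies on line CJ with CN:NJ = 4:5 ⇒ N = (5/27, 5/18)
5. A is where the line through M parallel to RC meets line NW ⇒ A = (-7/4, 15/16)
line AC meets XM at F = (0, 57/100)
C = A + t·(F−A) with t = 25/21, so AC:CF = 25/21:-4/21

AC:CF = -25/4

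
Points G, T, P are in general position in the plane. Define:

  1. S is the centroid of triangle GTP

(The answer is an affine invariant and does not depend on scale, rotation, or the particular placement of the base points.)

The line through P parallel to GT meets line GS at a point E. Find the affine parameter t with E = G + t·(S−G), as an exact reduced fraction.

t = 3

Work in coordinates with G = (0, 0), T = (1, 0), P = (0, 1).
1. S is the centroid of triangle GTP ⇒ S = (1/3, 1/3)
through P parallel to GT: direction (1, 0); meets GS at E = (1, 1)
E = G + t·(S−G) with t = 3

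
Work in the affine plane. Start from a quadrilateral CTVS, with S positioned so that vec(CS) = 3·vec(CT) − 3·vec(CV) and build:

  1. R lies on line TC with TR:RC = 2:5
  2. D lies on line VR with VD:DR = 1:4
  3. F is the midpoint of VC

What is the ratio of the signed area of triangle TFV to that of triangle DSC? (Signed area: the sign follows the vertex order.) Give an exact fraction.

[TFV]:[DSC] = 35/198

Set C = (0, 0), T = (1, 0), V = (0, 1), S = (3, -3); any affine frame gives the same invariant.
1. R lies on line TC with TR:RC = 2:5 ⇒ R = (5/7, 0)
2. D lies on line VR with VD:DR = 1:4 ⇒ D = (1/7, 4/5)
3. F is the midpoint of VC ⇒ F = (0, 1/2)
2·[TFV] = -1/2, 2·[DSC] = -99/35
[TFV]:[DSC] = -1/2:-99/35 = 35/198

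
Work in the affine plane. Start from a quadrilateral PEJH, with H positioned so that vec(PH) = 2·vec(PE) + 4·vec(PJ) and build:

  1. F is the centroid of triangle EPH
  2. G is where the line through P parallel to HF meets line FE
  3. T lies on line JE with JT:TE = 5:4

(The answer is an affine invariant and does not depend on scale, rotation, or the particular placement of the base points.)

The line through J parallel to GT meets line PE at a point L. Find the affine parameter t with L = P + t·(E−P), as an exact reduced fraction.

Choose coordinates P = (0, 0), E = (1, 0), J = (0, 1), H = (2, 4).
1. F is the centroid of triangle EPH ⇒ F = (1, 4/3)
2. G is where the line through P parallel to HF meets line FE ⇒ G = (1, 8/3)
3. T lies on line JE with JT:TE = 5:4 ⇒ T = (5/9, 4/9)
through J parallel to GT: direction (-4/9, -20/9); meets PE at L = (-1/5, 0)
L = P + t·(E−P) with t = -1/5

t = -1/5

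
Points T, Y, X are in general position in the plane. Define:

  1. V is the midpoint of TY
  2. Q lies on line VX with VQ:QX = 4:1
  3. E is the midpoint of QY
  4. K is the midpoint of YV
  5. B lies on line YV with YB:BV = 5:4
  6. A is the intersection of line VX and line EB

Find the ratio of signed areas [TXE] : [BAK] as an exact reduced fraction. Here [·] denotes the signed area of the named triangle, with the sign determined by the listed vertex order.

[TXE]:[BAK] = -99/16

Choose coordinates T = (0, 0), Y = (1, 0), X = (0, 1).
1. V is the midpoint of TY ⇒ V = (1/2, 0)
2. Q lies on line VX with VQ:QX = 4:1 ⇒ Q = (1/10, 4/5)
3. E is the midpoint of QY ⇒ E = (11/20, 2/5)
4. K is the midpoint of YV ⇒ K = (3/4, 0)
5. B lies on line YV with YB:BV = 5:4 ⇒ B = (13/18, 0)
6. A is the intersection of line VX and line EB ⇒ A = (21/10, -16/5)
2·[TXE] = -11/20, 2·[BAK] = 4/45
[TXE]:[BAK] = -11/20:4/45 = -99/16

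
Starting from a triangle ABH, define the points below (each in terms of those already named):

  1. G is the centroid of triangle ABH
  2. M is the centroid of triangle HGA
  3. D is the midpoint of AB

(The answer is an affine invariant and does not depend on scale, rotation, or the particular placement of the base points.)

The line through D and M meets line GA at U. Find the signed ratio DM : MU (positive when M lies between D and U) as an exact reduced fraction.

DM:MU = -5/2

Choose coordinates A = (0, 0), B = (1, 0), H = (0, 1).
1. G is the centroid of triangle ABH ⇒ G = (1/3, 1/3)
2. M is the centroid of triangle HGA ⇒ M = (1/9, 4/9)
3. D is the midpoint of AB ⇒ D = (1/2, 0)
line DM meets GA at U = (4/15, 4/15)
M = D + t·(U−D) with t = 5/3, so DM:MU = 5/3:-2/3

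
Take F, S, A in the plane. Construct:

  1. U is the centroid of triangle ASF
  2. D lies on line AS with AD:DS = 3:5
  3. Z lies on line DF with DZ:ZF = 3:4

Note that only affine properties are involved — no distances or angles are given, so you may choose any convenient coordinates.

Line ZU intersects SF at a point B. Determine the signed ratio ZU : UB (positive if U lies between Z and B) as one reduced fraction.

ZU:UB = 1/14

Assign F = (0, 0), S = (1, 0), A = (0, 1) — the answer is frame-independent, so this choice is without loss of generality.
1. U is the centroid of triangle ASF ⇒ U = (1/3, 1/3)
2. D lies on line AS with AD:DS = 3:5 ⇒ D = (3/8, 5/8)
3. Z lies on line DF with DZ:ZF = 3:4 ⇒ Z = (3/14, 5/14)
line ZU meets SF at B = (2, 0)
U = Z + t·(B−Z) with t = 1/15, so ZU:UB = 1/15:14/15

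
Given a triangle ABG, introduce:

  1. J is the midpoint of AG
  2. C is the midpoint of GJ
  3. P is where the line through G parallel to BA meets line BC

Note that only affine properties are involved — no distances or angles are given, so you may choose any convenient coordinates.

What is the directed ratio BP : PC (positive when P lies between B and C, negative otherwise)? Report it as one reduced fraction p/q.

BP:PC = -4

Choose coordinates A = (0, 0), B = (1, 0), G = (0, 1).
1. J is the midpoint of AG ⇒ J = (0, 1/2)
2. C is the midpoint of GJ ⇒ C = (0, 3/4)
3. P is where the line through G parallel to BA meets line BC ⇒ P = (-1/3, 1)
P = B + t·(C−B) with t = 4/3, so BP:PC = t:(1−t) = 4/3:-1/3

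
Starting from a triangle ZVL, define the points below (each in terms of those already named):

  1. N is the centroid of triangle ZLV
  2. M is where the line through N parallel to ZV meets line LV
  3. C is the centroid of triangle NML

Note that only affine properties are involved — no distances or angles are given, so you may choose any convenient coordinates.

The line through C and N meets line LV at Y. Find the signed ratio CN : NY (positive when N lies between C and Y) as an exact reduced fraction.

CN:NY = -2/3

Assign Z = (0, 0), V = (1, 0), L = (0, 1) — the answer is frame-independent, so this choice is without loss of generality.
1. N is the centroid of triangle ZLV ⇒ N = (1/3, 1/3)
2. M is where the line through N parallel to ZV meets line LV ⇒ M = (2/3, 1/3)
3. C is the centroid of triangle NML ⇒ C = (1/3, 5/9)
line CN meets LV at Y = (1/3, 2/3)
N = C + t·(Y−C) with t = -2, so CN:NY = -2:3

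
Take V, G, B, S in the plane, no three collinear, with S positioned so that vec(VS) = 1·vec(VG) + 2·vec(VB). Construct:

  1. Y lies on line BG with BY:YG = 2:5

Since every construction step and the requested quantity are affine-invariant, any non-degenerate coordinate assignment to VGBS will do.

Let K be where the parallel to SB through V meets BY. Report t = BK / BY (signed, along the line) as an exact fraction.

t = 7/4

Assign V = (0, 0), G = (1, 0), B = (0, 1), S = (1, 2) — the answer is frame-independent, so this choice is without loss of generality.
1. Y lies on line BG with BY:YG = 2:5 ⇒ Y = (2/7, 5/7)
through V parallel to SB: direction (-1, -1); meets BY at K = (1/2, 1/2)
K = B + t·(Y−B) with t = 7/4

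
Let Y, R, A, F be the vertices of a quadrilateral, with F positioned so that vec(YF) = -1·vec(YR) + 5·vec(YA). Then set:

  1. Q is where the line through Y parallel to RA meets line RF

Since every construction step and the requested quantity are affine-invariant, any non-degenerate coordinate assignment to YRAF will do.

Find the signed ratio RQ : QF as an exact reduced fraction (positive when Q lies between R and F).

RQ:QF = -1/4

Assign Y = (0, 0), R = (1, 0), A = (0, 1), F = (-1, 5) — the answer is frame-independent, so this choice is without loss of generality.
1. Q is where the line through Y parallel to RA meets line RF ⇒ Q = (5/3, -5/3)
Q = R + t·(F−R) with t = -1/3, so RQ:QF = t:(1−t) = -1/3:4/3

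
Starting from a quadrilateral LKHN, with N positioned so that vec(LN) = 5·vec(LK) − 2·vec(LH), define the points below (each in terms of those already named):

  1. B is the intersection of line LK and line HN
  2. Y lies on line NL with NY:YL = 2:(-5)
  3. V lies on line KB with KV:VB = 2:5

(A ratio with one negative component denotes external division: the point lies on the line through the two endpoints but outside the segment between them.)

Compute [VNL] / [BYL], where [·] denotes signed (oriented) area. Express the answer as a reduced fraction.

Choose coordinates L = (0, 0), K = (1, 0), H = (0, 1), N = (5, -2).
1. B is the intersection of line LK and line HN ⇒ B = (5/3, 0)
2. Y lies on line NL with NY:YL = 2:(-5) ⇒ Y = (25/3, -10/3)
3. V lies on line KB with KV:VB = 2:5 ⇒ V = (25/21, 0)
2·[VNL] = -50/21, 2·[BYL] = -50/9
[VNL]:[BYL] = -50/21:-50/9 = 3/7

[VNL]:[BYL] = 3/7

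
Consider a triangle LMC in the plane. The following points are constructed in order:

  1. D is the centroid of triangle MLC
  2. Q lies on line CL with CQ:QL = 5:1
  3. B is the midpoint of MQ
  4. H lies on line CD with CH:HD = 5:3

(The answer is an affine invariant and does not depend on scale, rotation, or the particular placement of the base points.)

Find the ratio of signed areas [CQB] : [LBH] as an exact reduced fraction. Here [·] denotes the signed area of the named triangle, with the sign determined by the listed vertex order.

Assign L = (0, 0), M = (1, 0), C = (0, 1) — the answer is frame-independent, so this choice is without loss of generality.
1. D is the centroid of triangle MLC ⇒ D = (1/3, 1/3)
2. Q lies on line CL with CQ:QL = 5:1 ⇒ Q = (0, 1/6)
3. B is the midpoint of MQ ⇒ B = (1/2, 1/12)
4. H lies on line CD with CH:HD = 5:3 ⇒ H = (5/24, 7/12)
2·[CQB] = 5/12, 2·[LBH] = 79/288
[CQB]:[LBH] = 5/12:79/288 = 120/79

[CQB]:[LBH] = 120/79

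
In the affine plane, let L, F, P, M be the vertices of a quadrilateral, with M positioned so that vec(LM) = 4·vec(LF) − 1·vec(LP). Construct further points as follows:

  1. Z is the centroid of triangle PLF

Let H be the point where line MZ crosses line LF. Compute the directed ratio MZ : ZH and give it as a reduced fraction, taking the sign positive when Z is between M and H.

Work in coordinates with L = (0, 0), F = (1, 0), P = (0, 1), M = (4, -1).
1. Z is the centroid of triangle PLF ⇒ Z = (1/3, 1/3)
line MZ meets LF at H = (5/4, 0)
Z = M + t·(H−M) with t = 4/3, so MZ:ZH = 4/3:-1/3

MZ:ZH = -4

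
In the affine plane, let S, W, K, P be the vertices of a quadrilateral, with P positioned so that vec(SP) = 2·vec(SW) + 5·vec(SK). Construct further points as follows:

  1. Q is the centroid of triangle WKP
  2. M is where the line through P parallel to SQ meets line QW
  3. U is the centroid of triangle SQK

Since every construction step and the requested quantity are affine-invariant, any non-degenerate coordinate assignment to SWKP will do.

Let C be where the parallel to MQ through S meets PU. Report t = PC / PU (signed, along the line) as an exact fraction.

t = 6/5

Set S = (0, 0), W = (1, 0), K = (0, 1), P = (2, 5); any affine frame gives the same invariant.
1. Q is the centroid of triangle WKP ⇒ Q = (1, 2)
2. M is where the line through P parallel to SQ meets line QW ⇒ M = (1, 3)
3. U is the centroid of triangle SQK ⇒ U = (1/3, 1)
through S parallel to MQ: direction (0, -1); meets PU at C = (0, 1/5)
C = P + t·(U−P) with t = 6/5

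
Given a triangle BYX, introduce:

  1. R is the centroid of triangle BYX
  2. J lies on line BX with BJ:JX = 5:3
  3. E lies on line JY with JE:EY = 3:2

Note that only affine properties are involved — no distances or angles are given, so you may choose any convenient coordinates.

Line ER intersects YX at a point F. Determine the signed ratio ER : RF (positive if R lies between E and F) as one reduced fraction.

ER:RF = -11/20

Set B = (0, 0), Y = (1, 0), X = (0, 1); any affine frame gives the same invariant.
1. R is the centroid of triangle BYX ⇒ R = (1/3, 1/3)
2. J lies on line BX with BJ:JX = 5:3 ⇒ J = (0, 5/8)
3. E lies on line JY with JE:EY = 3:2 ⇒ E = (3/5, 1/4)
line ER meets YX at F = (9/11, 2/11)
R = E + t·(F−E) with t = -11/9, so ER:RF = -11/9:20/9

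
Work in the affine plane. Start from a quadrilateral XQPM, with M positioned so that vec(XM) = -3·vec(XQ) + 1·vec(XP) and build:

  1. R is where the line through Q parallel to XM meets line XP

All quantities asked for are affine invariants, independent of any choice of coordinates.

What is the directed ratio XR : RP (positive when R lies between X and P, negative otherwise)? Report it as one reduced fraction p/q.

XR:RP = 1/2

Set X = (0, 0), Q = (1, 0), P = (0, 1), M = (-3, 1); any affine frame gives the same invariant.
1. R is where the line through Q parallel to XM meets line XP ⇒ R = (0, 1/3)
R = X + t·(P−X) with t = 1/3, so XR:RP = t:(1−t) = 1/3:2/3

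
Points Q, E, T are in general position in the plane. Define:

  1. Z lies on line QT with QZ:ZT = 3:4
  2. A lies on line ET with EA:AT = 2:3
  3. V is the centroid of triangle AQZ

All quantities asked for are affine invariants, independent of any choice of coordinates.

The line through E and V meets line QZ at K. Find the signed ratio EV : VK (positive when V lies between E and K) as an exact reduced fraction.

Assign Q = (0, 0), E = (1, 0), T = (0, 1) — the answer is frame-independent, so this choice is without loss of generality.
1. Z lies on line QT with QZ:ZT = 3:4 ⇒ Z = (0, 3/7)
2. A lies on line ET with EA:AT = 2:3 ⇒ A = (3/5, 2/5)
3. V is the centroid of triangle AQZ ⇒ V = (1/5, 29/105)
line EV meets QZ at K = (0, 29/84)
V = E + t·(K−E) with t = 4/5, so EV:VK = 4/5:1/5

EV:VK = 4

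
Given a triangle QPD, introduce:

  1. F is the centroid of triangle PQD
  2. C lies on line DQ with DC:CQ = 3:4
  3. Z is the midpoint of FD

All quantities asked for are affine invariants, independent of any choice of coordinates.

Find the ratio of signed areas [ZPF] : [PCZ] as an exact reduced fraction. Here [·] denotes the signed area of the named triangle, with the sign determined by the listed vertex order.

[ZPF]:[PCZ] = 7/8

Set Q = (0, 0), P = (1, 0), D = (0, 1); any affine frame gives the same invariant.
1. F is the centroid of triangle PQD ⇒ F = (1/3, 1/3)
2. C lies on line DQ with DC:CQ = 3:4 ⇒ C = (0, 4/7)
3. Z is the midpoint of FD ⇒ Z = (1/6, 2/3)
2·[ZPF] = -1/6, 2·[PCZ] = -4/21
[ZPF]:[PCZ] = -1/6:-4/21 = 7/8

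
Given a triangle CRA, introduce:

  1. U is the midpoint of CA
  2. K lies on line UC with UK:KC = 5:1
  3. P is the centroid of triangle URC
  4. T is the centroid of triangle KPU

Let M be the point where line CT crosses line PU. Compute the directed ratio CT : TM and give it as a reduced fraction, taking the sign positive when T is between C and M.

Work in coordinates with C = (0, 0), R = (1, 0), A = (0, 1).
1. U is the midpoint of CA ⇒ U = (0, 1/2)
2. K lies on line UC with UK:KC = 5:1 ⇒ K = (0, 1/12)
3. P is the centroid of triangle URC ⇒ P = (1/3, 1/6)
4. T is the centroid of triangle KPU ⇒ T = (1/9, 1/4)
line CT meets PU at M = (2/13, 9/26)
T = C + t·(M−C) with t = 13/18, so CT:TM = 13/18:5/18

CT:TM = 13/5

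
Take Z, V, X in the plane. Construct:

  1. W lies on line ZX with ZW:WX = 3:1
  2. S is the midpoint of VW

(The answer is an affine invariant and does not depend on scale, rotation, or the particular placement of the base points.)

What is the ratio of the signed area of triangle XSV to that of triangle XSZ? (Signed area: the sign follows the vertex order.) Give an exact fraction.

Assign Z = (0, 0), V = (1, 0), X = (0, 1) — the answer is frame-independent, so this choice is without loss of generality.
1. W lies on line ZX with ZW:WX = 3:1 ⇒ W = (0, 3/4)
2. S is the midpoint of VW ⇒ S = (1/2, 3/8)
2·[XSV] = 1/8, 2·[XSZ] = -1/2
[XSV]:[XSZ] = 1/8:-1/2 = -1/4

[XSV]:[XSZ] = -1/4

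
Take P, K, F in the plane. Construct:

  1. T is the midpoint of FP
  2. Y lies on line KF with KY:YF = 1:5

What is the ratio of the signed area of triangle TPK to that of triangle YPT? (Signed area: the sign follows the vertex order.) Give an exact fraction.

[TPK]:[YPT] = -6/5

Set P = (0, 0), K = (1, 0), F = (0, 1); any affine frame gives the same invariant.
1. T is the midpoint of FP ⇒ T = (0, 1/2)
2. Y lies on line KF with KY:YF = 1:5 ⇒ Y = (5/6, 1/6)
2·[TPK] = 1/2, 2·[YPT] = -5/12
[TPK]:[YPT] = 1/2:-5/12 = -6/5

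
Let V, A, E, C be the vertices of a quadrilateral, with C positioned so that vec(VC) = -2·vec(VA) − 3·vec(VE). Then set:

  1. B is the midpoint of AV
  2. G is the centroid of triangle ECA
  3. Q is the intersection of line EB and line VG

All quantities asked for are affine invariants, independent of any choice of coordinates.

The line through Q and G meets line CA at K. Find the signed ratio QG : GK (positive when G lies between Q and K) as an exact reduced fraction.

QG:GK = 7/8

Work in coordinates with V = (0, 0), A = (1, 0), E = (0, 1), C = (-2, -3).
1. B is the midpoint of AV ⇒ B = (1/2, 0)
2. G is the centroid of triangle ECA ⇒ G = (-1/3, -2/3)
3. Q is the intersection of line EB and line VG ⇒ Q = (1/4, 1/2)
line QG meets CA at K = (-1, -2)
G = Q + t·(K−Q) with t = 7/15, so QG:GK = 7/15:8/15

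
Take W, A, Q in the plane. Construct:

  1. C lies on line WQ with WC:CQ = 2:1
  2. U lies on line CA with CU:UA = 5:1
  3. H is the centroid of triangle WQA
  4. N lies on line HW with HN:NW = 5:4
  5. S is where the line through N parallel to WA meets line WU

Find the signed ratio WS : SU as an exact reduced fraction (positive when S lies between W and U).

WS:SU = -4

Assign W = (0, 0), A = (1, 0), Q = (0, 1) — the answer is frame-independent, so this choice is without loss of generality.
1. C lies on line WQ with WC:CQ = 2:1 ⇒ C = (0, 2/3)
2. U lies on line CA with CU:UA = 5:1 ⇒ U = (5/6, 1/9)
3. H is the centroid of triangle WQA ⇒ H = (1/3, 1/3)
4. N lies on line HW with HN:NW = 5:4 ⇒ N = (4/27, 4/27)
5. S is where the line through N parallel to WA meets line WU ⇒ S = (10/9, 4/27)
S = W + t·(U−W) with t = 4/3, so WS:SU = t:(1−t) = 4/3:-1/3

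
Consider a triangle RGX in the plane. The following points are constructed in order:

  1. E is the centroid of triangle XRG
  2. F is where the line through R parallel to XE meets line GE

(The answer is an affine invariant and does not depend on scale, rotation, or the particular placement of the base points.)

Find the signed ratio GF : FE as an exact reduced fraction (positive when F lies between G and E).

GF:FE = -2

Set R = (0, 0), G = (1, 0), X = (0, 1); any affine frame gives the same invariant.
1. E is the centroid of triangle XRG ⇒ E = (1/3, 1/3)
2. F is where the line through R parallel to XE meets line GE ⇒ F = (-1/3, 2/3)
F = G + t·(E−G) with t = 2, so GF:FE = t:(1−t) = 2:-1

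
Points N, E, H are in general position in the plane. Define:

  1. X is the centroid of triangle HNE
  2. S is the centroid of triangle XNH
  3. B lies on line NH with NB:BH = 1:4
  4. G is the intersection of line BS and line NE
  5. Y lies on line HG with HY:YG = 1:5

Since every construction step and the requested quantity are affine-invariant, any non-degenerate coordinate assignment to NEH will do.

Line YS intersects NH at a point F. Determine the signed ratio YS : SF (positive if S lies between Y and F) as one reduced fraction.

Set N = (0, 0), E = (1, 0), H = (0, 1); any affine frame gives the same invariant.
1. X is the centroid of triangle HNE ⇒ X = (1/3, 1/3)
2. S is the centroid of triangle XNH ⇒ S = (1/9, 4/9)
3. B lies on line NH with NB:BH = 1:4 ⇒ B = (0, 1/5)
4. G is the intersection of line BS and line NE ⇒ G = (-1/11, 0)
5. Y lies on line HG with HY:YG = 1:5 ⇒ Y = (-1/66, 5/6)
line YS meets NH at F = (0, 59/75)
S = Y + t·(F−Y) with t = 25/3, so YS:SF = 25/3:-22/3

YS:SF = -25/22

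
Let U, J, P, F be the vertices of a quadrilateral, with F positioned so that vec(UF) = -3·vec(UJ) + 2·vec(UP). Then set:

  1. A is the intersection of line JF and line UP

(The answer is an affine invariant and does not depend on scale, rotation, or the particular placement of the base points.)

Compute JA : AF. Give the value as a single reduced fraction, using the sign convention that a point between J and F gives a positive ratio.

Set U = (0, 0), J = (1, 0), P = (0, 1), F = (-3, 2); any affine frame gives the same invariant.
1. A is the intersection of line JF and line UP ⇒ A = (0, 1/2)
A = J + t·(F−J) with t = 1/4, so JA:AF = t:(1−t) = 1/4:3/4

JA:AF = 1/3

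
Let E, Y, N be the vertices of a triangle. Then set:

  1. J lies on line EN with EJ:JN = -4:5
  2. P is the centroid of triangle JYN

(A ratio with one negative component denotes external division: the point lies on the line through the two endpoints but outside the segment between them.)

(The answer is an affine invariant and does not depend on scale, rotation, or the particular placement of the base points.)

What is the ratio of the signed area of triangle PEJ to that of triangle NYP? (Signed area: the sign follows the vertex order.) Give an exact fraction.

Assign E = (0, 0), Y = (1, 0), N = (0, 1) — the answer is frame-independent, so this choice is without loss of generality.
1. J lies on line EN with EJ:JN = -4:5 ⇒ J = (0, -4)
2. P is the centroid of triangle JYN ⇒ P = (1/3, -1)
2·[PEJ] = 4/3, 2·[NYP] = -5/3
[PEJ]:[NYP] = 4/3:-5/3 = -4/5

[PEJ]:[NYP] = -4/5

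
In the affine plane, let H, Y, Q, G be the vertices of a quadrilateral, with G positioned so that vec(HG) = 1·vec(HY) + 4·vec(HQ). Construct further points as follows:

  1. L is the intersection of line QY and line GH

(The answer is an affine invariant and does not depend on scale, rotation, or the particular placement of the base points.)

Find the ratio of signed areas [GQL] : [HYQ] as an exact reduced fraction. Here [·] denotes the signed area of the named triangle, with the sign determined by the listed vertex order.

Set H = (0, 0), Y = (1, 0), Q = (0, 1), G = (1, 4); any affine frame gives the same invariant.
1. L is the intersection of line QY and line GH ⇒ L = (1/5, 4/5)
2·[GQL] = 4/5, 2·[HYQ] = 1
[GQL]:[HYQ] = 4/5:1 = 4/5

[GQL]:[HYQ] = 4/5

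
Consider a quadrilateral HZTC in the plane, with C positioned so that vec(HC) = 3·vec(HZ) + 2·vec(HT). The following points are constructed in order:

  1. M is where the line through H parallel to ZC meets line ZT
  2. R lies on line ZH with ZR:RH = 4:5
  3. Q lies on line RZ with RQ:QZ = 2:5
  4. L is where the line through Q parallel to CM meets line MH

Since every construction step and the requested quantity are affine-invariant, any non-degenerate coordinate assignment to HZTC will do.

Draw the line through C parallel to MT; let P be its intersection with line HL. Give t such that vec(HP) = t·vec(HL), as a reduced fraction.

Assign H = (0, 0), Z = (1, 0), T = (0, 1), C = (3, 2) — the answer is frame-independent, so this choice is without loss of generality.
1. M is where the line through H parallel to ZC meets line ZT ⇒ M = (1/2, 1/2)
2. R lies on line ZH with ZR:RH = 4:5 ⇒ R = (5/9, 0)
3. Q lies on line RZ with RQ:QZ = 2:5 ⇒ Q = (43/63, 0)
4. L is where the line through Q parallel to CM meets line MH ⇒ L = (-43/42, -43/42)
through C parallel to MT: direction (-1/2, 1/2); meets HL at P = (5/2, 5/2)
P = H + t·(L−H) with t = -105/43

t = -105/43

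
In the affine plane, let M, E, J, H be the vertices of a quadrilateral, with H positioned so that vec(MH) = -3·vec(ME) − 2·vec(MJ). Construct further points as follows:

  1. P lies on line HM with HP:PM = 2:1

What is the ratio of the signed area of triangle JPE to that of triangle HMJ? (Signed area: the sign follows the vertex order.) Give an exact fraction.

[JPE]:[HMJ] = 8/9

Choose coordinates M = (0, 0), E = (1, 0), J = (0, 1), H = (-3, -2).
1. P lies on line HM with HP:PM = 2:1 ⇒ P = (-1, -2/3)
2·[JPE] = 8/3, 2·[HMJ] = 3
[JPE]:[HMJ] = 8/3:3 = 8/9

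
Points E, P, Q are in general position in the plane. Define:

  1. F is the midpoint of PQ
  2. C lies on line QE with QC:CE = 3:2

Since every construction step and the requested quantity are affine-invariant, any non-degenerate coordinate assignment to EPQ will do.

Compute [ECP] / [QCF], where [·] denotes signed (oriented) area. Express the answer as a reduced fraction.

[ECP]:[QCF] = -4/3

Set E = (0, 0), P = (1, 0), Q = (0, 1); any affine frame gives the same invariant.
1. F is the midpoint of PQ ⇒ F = (1/2, 1/2)
2. C lies on line QE with QC:CE = 3:2 ⇒ C = (0, 2/5)
2·[ECP] = -2/5, 2·[QCF] = 3/10
[ECP]:[QCF] = -2/5:3/10 = -4/3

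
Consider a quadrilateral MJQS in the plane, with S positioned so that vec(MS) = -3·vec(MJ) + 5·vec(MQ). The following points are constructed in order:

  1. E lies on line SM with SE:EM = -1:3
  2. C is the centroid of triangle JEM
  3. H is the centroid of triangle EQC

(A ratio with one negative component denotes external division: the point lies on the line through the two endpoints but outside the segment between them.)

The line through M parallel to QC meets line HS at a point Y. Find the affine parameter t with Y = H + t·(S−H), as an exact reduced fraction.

t = 13

Work in coordinates with M = (0, 0), J = (1, 0), Q = (0, 1), S = (-3, 5).
1. E lies on line SM with SE:EM = -1:3 ⇒ E = (-9/2, 15/2)
2. C is the centroid of triangle JEM ⇒ C = (-7/6, 5/2)
3. H is the centroid of triangle EQC ⇒ H = (-17/9, 11/3)
through M parallel to QC: direction (-7/6, 3/2); meets HS at Y = (-49/3, 21)
Y = H + t·(S−H) with t = 13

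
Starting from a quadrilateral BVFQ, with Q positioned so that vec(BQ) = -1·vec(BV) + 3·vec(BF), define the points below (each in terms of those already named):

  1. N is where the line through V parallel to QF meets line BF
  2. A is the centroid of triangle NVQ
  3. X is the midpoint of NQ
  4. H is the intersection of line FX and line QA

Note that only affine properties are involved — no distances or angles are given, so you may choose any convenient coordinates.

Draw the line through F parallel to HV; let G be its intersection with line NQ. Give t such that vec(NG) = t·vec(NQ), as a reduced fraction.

Assign B = (0, 0), V = (1, 0), F = (0, 1), Q = (-1, 3) — the answer is frame-independent, so this choice is without loss of generality.
1. N is where the line through V parallel to QF meets line BF ⇒ N = (0, 2)
2. A is the centroid of triangle NVQ ⇒ A = (0, 5/3)
3. X is the midpoint of NQ ⇒ X = (-1/2, 5/2)
4. H is the intersection of line FX and line QA ⇒ H = (-2/5, 11/5)
through F parallel to HV: direction (7/5, -11/5); meets NQ at G = (-7/4, 15/4)
G = N + t·(Q−N) with t = 7/4

t = 7/4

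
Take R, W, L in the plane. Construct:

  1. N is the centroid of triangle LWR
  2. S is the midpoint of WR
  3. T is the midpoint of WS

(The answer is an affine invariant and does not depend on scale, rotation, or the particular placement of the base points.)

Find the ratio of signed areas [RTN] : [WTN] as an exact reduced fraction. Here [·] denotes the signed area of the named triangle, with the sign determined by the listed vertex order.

[RTN]:[WTN] = -3

Set R = (0, 0), W = (1, 0), L = (0, 1); any affine frame gives the same invariant.
1. N is the centroid of triangle LWR ⇒ N = (1/3, 1/3)
2. S is the midpoint of WR ⇒ S = (1/2, 0)
3. T is the midpoint of WS ⇒ T = (3/4, 0)
2·[RTN] = 1/4, 2·[WTN] = -1/12
[RTN]:[WTN] = 1/4:-1/12 = -3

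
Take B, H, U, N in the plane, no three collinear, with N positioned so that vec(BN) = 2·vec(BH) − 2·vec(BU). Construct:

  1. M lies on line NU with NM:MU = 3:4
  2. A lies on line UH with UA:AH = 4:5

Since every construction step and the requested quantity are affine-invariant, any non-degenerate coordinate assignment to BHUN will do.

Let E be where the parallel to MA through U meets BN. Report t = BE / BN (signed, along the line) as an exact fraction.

Choose coordinates B = (0, 0), H = (1, 0), U = (0, 1), N = (2, -2).
1. M lies on line NU with NM:MU = 3:4 ⇒ M = (8/7, -5/7)
2. A lies on line UH with UA:AH = 4:5 ⇒ A = (4/9, 5/9)
through U parallel to MA: direction (-44/63, 80/63); meets BN at E = (11/9, -11/9)
E = B + t·(N−B) with t = 11/18

t = 11/18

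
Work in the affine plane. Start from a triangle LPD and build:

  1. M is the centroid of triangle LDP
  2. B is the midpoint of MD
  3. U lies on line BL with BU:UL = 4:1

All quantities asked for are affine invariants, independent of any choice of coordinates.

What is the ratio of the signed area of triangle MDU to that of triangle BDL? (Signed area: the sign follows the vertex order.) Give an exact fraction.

[MDU]:[BDL] = 8/5

Choose coordinates L = (0, 0), P = (1, 0), D = (0, 1).
1. M is the centroid of triangle LDP ⇒ M = (1/3, 1/3)
2. B is the midpoint of MD ⇒ B = (1/6, 2/3)
3. U lies on line BL with BU:UL = 4:1 ⇒ U = (1/30, 2/15)
2·[MDU] = 4/15, 2·[BDL] = 1/6
[MDU]:[BDL] = 4/15:1/6 = 8/5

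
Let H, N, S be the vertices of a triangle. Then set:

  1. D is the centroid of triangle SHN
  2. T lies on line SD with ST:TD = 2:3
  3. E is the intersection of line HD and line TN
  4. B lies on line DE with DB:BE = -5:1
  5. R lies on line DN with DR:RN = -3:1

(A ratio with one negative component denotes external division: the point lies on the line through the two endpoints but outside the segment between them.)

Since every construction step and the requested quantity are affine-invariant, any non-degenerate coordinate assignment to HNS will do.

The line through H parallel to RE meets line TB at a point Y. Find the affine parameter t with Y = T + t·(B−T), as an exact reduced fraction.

Choose coordinates H = (0, 0), N = (1, 0), S = (0, 1).
1. D is the centroid of triangle SHN ⇒ D = (1/3, 1/3)
2. T lies on line SD with ST:TD = 2:3 ⇒ T = (2/15, 11/15)
3. E is the intersection of line HD and line TN ⇒ E = (11/24, 11/24)
4. B lies on line DE with DB:BE = -5:1 ⇒ B = (47/96, 47/96)
5. R lies on line DN with DR:RN = -3:1 ⇒ R = (4/3, -1/6)
through H parallel to RE: direction (-7/8, 5/8); meets TB at Y = (-329/12, 235/12)
Y = T + t·(B−T) with t = -232/3

t = -232/3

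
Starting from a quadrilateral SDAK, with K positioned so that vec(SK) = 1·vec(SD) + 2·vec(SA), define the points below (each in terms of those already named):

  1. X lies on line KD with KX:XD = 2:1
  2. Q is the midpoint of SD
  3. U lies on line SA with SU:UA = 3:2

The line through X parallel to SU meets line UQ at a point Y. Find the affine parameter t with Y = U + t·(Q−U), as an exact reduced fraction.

Work in coordinates with S = (0, 0), D = (1, 0), A = (0, 1), K = (1, 2).
1. X lies on line KD with KX:XD = 2:1 ⇒ X = (1, 2/3)
2. Q is the midpoint of SD ⇒ Q = (1/2, 0)
3. U lies on line SA with SU:UA = 3:2 ⇒ U = (0, 3/5)
through X parallel to SU: direction (0, 3/5); meets UQ at Y = (1, -3/5)
Y = U + t·(Q−U) with t = 2

t = 2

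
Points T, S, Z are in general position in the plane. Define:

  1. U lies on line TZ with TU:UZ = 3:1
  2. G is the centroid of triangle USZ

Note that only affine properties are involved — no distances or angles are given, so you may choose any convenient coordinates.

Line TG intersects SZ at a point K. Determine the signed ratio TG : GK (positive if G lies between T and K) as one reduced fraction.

TG:GK = 11

Choose coordinates T = (0, 0), S = (1, 0), Z = (0, 1).
1. U lies on line TZ with TU:UZ = 3:1 ⇒ U = (0, 3/4)
2. G is the centroid of triangle USZ ⇒ G = (1/3, 7/12)
line TG meets SZ at K = (4/11, 7/11)
G = T + t·(K−T) with t = 11/12, so TG:GK = 11/12:1/12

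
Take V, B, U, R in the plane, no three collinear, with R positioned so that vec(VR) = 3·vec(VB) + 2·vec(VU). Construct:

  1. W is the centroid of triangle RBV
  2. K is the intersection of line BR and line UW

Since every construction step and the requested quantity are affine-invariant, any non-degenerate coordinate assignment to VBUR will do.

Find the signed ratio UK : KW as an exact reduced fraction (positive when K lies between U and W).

Choose coordinates V = (0, 0), B = (1, 0), U = (0, 1), R = (3, 2).
1. W is the centroid of triangle RBV ⇒ W = (4/3, 2/3)
2. K is the intersection of line BR and line UW ⇒ K = (8/5, 3/5)
K = U + t·(W−U) with t = 6/5, so UK:KW = t:(1−t) = 6/5:-1/5

UK:KW = -6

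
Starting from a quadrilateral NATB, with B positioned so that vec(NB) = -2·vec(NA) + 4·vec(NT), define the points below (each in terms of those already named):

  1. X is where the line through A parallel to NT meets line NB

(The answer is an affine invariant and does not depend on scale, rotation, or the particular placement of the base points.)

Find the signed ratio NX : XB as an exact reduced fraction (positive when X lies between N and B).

Set N = (0, 0), A = (1, 0), T = (0, 1), B = (-2, 4); any affine frame gives the same invariant.
1. X is where the line through A parallel to NT meets line NB ⇒ X = (1, -2)
X = N + t·(B−N) with t = -1/2, so NX:XB = t:(1−t) = -1/2:3/2

NX:XB = -1/3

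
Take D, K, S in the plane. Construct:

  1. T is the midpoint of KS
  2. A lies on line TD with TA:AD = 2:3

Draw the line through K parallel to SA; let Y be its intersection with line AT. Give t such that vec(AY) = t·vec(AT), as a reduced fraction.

t = 2

Choose coordinates D = (0, 0), K = (1, 0), S = (0, 1).
1. T is the midpoint of KS ⇒ T = (1/2, 1/2)
2. A lies on line TD with TA:AD = 2:3 ⇒ A = (3/10, 3/10)
through K parallel to SA: direction (3/10, -7/10); meets AT at Y = (7/10, 7/10)
Y = A + t·(T−A) with t = 2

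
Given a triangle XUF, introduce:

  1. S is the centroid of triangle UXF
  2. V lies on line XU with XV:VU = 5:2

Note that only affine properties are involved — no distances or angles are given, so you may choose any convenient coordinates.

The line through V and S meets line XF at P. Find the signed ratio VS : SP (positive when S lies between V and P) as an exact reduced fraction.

VS:SP = 8/7

Choose coordinates X = (0, 0), U = (1, 0), F = (0, 1).
1. S is the centroid of triangle UXF ⇒ S = (1/3, 1/3)
2. V lies on line XU with XV:VU = 5:2 ⇒ V = (5/7, 0)
line VS meets XF at P = (0, 5/8)
S = V + t·(P−V) with t = 8/15, so VS:SP = 8/15:7/15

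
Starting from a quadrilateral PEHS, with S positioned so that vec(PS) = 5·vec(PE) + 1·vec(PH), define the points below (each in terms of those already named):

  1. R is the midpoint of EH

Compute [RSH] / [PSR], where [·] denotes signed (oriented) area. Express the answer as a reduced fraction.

Set P = (0, 0), E = (1, 0), H = (0, 1), S = (5, 1); any affine frame gives the same invariant.
1. R is the midpoint of EH ⇒ R = (1/2, 1/2)
2·[RSH] = 5/2, 2·[PSR] = 2
[RSH]:[PSR] = 5/2:2 = 5/4

[RSH]:[PSR] = 5/4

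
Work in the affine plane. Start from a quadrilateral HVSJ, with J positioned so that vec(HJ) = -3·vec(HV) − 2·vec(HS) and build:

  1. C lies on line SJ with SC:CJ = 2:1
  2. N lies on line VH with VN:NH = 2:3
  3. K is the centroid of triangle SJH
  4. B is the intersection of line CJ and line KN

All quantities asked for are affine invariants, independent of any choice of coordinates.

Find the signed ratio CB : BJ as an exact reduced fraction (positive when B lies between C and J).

Assign H = (0, 0), V = (1, 0), S = (0, 1), J = (-3, -2) — the answer is frame-independent, so this choice is without loss of generality.
1. C lies on line SJ with SC:CJ = 2:1 ⇒ C = (-2, -1)
2. N lies on line VH with VN:NH = 2:3 ⇒ N = (3/5, 0)
3. K is the centroid of triangle SJH ⇒ K = (-1, -1/3)
4. B is the intersection of line CJ and line KN ⇒ B = (-27/19, -8/19)
B = C + t·(J−C) with t = -11/19, so CB:BJ = t:(1−t) = -11/19:30/19

CB:BJ = -11/30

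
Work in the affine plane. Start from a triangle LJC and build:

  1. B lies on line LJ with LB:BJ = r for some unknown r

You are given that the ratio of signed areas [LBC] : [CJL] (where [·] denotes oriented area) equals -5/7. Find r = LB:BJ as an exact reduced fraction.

r = 5/2

Work in coordinates with L = (0, 0), J = (1, 0), C = (0, 1).
1. With LB:BJ = r, write λ = r/(r+1) so B = L + λ·(J−L); B is affine-linear in λ
Every point depending on B is an affine combination of B and λ-independent points, so each such coordinate is linear in λ; the λ² term in each signed area is a multiple of (J−L)×(J−L) = 0, so 2·[LBC] and 2·[CJL] are each linear in λ. Evaluating at λ=0 and λ=1:
  2·[LBC] = λ,   2·[CJL] = -1
So [LBC]:[CJL] = (λ) / (-1). Setting this equal to -5/7:
  λ = -5/7·(-1)  ⇒  λ = 5/7
Then r = λ/(1−λ) = (5/7)/(2/7) = 5/2. Check: with r = 5/2, B = (5/7, 0) and [LBC]:[CJL] = -5/7 as required.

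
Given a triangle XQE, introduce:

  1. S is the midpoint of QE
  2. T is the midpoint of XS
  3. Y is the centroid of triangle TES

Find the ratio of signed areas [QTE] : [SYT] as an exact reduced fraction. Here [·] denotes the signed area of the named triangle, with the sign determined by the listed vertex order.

[QTE]:[SYT] = -6

Choose coordinates X = (0, 0), Q = (1, 0), E = (0, 1).
1. S is the midpoint of QE ⇒ S = (1/2, 1/2)
2. T is the midpoint of XS ⇒ T = (1/4, 1/4)
3. Y is the centroid of triangle TES ⇒ Y = (1/4, 7/12)
2·[QTE] = -1/2, 2·[SYT] = 1/12
[QTE]:[SYT] = -1/2:1/12 = -6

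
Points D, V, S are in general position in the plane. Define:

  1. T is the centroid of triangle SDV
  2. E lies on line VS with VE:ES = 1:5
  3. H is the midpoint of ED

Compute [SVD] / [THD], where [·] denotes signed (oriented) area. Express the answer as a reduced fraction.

Work in coordinates with D = (0, 0), V = (1, 0), S = (0, 1).
1. T is the centroid of triangle SDV ⇒ T = (1/3, 1/3)
2. E lies on line VS with VE:ES = 1:5 ⇒ E = (5/6, 1/6)
3. H is the midpoint of ED ⇒ H = (5/12, 1/12)
2·[SVD] = -1, 2·[THD] = -1/9
[SVD]:[THD] = -1:-1/9 = 9

[SVD]:[THD] = 9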